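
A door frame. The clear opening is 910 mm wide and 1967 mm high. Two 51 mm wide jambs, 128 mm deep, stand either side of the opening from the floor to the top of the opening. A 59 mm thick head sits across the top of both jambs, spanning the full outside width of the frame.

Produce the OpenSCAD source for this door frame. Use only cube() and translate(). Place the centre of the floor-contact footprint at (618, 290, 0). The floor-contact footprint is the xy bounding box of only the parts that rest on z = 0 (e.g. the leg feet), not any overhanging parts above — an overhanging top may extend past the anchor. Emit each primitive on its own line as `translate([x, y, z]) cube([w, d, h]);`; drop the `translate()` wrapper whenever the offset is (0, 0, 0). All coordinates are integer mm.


translate([112, 226, 0]) cube([51, 128, 1967]);
translate([1073, 226, 0]) cube([51, 128, 1967]);
translate([112, 226, 1967]) cube([1012, 128, 59]);


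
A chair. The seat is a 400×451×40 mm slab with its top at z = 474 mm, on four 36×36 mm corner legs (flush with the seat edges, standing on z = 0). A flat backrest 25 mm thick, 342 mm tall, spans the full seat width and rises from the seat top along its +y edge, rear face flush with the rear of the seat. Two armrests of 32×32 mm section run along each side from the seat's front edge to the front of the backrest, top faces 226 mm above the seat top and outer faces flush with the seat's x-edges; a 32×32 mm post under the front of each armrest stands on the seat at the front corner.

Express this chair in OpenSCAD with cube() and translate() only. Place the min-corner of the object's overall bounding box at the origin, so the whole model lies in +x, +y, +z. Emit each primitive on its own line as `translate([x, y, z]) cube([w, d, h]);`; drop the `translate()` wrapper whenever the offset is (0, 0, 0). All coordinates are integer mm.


translate([0, 0, 434]) cube([400, 451, 40]);
cube([36, 36, 434]);
translate([364, 0, 0]) cube([36, 36, 434]);
translate([0, 415, 0]) cube([36, 36, 434]);
translate([364, 415, 0]) cube([36, 36, 434]);
translate([0, 426, 474]) cube([400, 25, 342]);
translate([0, 0, 668]) cube([32, 426, 32]);
translate([368, 0, 668]) cube([32, 426, 32]);
translate([0, 0, 474]) cube([32, 32, 194]);
translate([368, 0, 474]) cube([32, 32, 194]);


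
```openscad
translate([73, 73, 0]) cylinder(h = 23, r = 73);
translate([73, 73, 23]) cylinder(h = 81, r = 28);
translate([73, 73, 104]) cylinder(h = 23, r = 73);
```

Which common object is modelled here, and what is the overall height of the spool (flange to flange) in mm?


A spool. The overall height is 127 mm.

Three coaxial cylinders, large–small–large — a spool. Two 23 mm flanges and a 81 mm core give 23 + 81 + 23 = 127 mm.


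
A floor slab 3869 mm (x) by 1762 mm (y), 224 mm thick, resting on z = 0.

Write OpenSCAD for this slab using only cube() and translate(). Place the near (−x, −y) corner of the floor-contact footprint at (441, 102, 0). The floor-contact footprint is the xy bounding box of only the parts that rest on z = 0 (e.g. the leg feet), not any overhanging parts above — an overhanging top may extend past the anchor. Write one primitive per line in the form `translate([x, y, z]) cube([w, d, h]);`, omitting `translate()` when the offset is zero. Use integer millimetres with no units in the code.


translate([441, 102, 0]) cube([3869, 1762, 224]);


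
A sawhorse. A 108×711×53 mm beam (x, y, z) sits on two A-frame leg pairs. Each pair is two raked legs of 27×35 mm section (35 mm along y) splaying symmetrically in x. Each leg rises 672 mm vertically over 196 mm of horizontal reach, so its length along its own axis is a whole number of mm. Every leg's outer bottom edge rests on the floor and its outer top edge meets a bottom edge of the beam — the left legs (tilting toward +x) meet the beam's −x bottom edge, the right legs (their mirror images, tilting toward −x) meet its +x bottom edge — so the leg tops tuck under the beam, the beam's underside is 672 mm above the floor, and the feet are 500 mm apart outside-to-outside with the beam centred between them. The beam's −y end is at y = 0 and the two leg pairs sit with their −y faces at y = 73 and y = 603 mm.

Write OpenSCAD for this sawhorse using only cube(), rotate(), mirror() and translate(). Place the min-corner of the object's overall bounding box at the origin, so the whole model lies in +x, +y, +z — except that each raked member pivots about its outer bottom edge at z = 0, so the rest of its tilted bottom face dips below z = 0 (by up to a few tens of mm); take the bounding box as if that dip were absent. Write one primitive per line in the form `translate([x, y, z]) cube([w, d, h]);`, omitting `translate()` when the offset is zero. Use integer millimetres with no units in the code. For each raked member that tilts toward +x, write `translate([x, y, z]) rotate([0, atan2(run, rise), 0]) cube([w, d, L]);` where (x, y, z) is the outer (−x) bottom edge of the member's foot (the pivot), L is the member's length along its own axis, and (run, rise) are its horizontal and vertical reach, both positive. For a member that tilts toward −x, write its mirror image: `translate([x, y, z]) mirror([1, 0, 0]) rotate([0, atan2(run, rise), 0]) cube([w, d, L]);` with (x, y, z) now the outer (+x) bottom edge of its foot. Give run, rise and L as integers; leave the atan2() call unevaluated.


translate([196, 0, 672]) cube([108, 711, 53]);
translate([0, 73, 0]) rotate([0, atan2(196, 672), 0]) cube([27, 35, 700]);
translate([500, 73, 0]) mirror([1, 0, 0]) rotate([0, atan2(196, 672), 0]) cube([27, 35, 700]);
translate([0, 603, 0]) rotate([0, atan2(196, 672), 0]) cube([27, 35, 700]);
translate([500, 603, 0]) mirror([1, 0, 0]) rotate([0, atan2(196, 672), 0]) cube([27, 35, 700]);


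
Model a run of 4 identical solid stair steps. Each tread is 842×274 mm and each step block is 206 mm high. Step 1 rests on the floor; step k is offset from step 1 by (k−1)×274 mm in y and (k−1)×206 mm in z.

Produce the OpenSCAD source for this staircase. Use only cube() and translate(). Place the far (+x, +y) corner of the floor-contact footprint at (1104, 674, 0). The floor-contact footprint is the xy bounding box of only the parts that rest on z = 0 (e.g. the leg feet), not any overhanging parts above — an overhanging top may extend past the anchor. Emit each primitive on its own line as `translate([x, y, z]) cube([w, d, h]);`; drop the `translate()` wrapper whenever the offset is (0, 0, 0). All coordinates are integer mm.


translate([262, 400, 0]) cube([842, 274, 206]);
translate([262, 674, 206]) cube([842, 274, 206]);
translate([262, 948, 412]) cube([842, 274, 206]);
translate([262, 1222, 618]) cube([842, 274, 206]);


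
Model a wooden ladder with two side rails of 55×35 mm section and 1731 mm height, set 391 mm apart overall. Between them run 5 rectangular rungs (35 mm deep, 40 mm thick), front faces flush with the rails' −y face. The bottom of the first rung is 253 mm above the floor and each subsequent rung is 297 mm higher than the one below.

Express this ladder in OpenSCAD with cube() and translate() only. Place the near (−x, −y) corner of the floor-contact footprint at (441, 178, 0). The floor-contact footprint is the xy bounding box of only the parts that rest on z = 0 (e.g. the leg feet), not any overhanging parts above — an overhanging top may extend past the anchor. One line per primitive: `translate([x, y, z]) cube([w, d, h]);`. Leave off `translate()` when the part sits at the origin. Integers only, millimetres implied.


translate([441, 178, 0]) cube([55, 35, 1731]);
translate([777, 178, 0]) cube([55, 35, 1731]);
translate([496, 178, 253]) cube([281, 35, 40]);
translate([496, 178, 550]) cube([281, 35, 40]);
translate([496, 178, 847]) cube([281, 35, 40]);
translate([496, 178, 1144]) cube([281, 35, 40]);
translate([496, 178, 1441]) cube([281, 35, 40]);


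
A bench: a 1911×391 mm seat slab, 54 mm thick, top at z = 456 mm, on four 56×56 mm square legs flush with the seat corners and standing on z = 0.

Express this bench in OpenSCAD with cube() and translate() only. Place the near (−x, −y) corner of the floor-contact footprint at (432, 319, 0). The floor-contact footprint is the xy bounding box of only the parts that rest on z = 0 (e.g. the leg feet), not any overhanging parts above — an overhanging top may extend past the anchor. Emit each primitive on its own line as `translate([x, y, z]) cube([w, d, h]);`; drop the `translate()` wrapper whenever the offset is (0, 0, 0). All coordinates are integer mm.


translate([432, 319, 402]) cube([1911, 391, 54]);
translate([432, 319, 0]) cube([56, 56, 402]);
translate([432, 654, 0]) cube([56, 56, 402]);
translate([2287, 319, 0]) cube([56, 56, 402]);
translate([2287, 654, 0]) cube([56, 56, 402]);


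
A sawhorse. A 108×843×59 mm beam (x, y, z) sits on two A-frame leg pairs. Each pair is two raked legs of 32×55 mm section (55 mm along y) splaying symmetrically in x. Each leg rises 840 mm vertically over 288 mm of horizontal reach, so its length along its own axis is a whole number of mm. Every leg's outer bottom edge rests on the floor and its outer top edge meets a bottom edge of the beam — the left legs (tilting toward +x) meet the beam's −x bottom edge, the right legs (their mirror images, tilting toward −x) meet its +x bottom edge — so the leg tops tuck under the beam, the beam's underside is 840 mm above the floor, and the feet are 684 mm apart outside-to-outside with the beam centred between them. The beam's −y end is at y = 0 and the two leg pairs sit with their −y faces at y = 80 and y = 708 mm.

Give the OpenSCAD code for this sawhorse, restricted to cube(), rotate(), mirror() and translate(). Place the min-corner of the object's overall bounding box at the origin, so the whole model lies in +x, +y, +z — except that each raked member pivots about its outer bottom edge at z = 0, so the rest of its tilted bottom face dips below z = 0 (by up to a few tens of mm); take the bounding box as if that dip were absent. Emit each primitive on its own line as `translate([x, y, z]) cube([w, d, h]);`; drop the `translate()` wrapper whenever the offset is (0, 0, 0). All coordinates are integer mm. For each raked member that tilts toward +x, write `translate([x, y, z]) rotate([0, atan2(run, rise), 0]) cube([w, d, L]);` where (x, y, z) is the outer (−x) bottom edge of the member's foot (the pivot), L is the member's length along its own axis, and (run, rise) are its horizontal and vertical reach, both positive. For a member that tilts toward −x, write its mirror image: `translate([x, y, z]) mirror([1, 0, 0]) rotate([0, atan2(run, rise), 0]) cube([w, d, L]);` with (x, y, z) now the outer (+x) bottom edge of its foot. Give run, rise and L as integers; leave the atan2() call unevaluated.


translate([288, 0, 840]) cube([108, 843, 59]);
translate([0, 80, 0]) rotate([0, atan2(288, 840), 0]) cube([32, 55, 888]);
translate([684, 80, 0]) mirror([1, 0, 0]) rotate([0, atan2(288, 840), 0]) cube([32, 55, 888]);
translate([0, 708, 0]) rotate([0, atan2(288, 840), 0]) cube([32, 55, 888]);
translate([684, 708, 0]) mirror([1, 0, 0]) rotate([0, atan2(288, 840), 0]) cube([32, 55, 888]);


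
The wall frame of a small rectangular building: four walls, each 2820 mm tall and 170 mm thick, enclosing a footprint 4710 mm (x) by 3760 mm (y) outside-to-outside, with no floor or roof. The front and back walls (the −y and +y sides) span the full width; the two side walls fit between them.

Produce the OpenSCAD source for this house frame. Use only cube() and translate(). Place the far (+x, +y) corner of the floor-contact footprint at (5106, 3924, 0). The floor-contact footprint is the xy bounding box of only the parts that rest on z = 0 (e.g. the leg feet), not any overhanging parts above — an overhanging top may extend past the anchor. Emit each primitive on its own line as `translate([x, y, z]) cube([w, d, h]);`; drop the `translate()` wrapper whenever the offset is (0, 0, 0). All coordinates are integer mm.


translate([396, 164, 0]) cube([4710, 170, 2820]);
translate([396, 3754, 0]) cube([4710, 170, 2820]);
translate([396, 334, 0]) cube([170, 3420, 2820]);
translate([4936, 334, 0]) cube([170, 3420, 2820]);


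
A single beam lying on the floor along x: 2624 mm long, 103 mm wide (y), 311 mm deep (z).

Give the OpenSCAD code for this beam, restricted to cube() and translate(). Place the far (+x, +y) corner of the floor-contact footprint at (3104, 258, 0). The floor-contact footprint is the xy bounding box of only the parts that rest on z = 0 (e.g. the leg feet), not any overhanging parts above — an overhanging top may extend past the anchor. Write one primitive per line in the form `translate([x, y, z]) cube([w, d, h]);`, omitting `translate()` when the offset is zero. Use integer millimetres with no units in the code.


translate([480, 155, 0]) cube([2624, 103, 311]);


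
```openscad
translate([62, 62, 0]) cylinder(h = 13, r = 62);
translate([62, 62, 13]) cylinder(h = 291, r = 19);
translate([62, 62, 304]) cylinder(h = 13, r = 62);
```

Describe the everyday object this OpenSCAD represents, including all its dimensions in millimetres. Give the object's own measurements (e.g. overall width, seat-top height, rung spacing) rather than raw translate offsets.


A spool: two coaxial disc flanges of radius 62 mm and thickness 13 mm, joined by a core cylinder of radius 19 mm and height 291 mm. The lower flange rests on z = 0 and the three cylinders share a vertical axis.


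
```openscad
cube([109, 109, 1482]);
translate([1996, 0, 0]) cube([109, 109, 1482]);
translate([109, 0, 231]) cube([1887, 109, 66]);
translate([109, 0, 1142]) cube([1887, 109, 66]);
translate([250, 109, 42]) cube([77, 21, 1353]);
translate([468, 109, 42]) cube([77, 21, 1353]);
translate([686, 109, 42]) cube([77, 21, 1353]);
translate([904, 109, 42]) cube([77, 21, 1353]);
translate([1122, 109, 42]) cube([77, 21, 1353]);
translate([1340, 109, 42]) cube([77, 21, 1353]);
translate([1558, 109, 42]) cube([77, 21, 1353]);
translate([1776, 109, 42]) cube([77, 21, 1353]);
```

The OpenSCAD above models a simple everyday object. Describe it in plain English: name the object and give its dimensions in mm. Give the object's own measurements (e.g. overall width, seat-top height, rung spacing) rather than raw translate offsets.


A fence section. Two 109×109 mm posts, 1482 mm tall, stand on the floor with a clear span of 1887 mm between their inner faces. Two horizontal rails of 109×66 mm section span the gap between the posts with their undersides at z = 231 mm and z = 1142 mm, flush with the posts' −y face. 8 pickets, each 77 mm wide, 21 mm thick and 1353 mm tall, are fixed to the +y face of the rails with their bottoms at z = 42 mm, spaced across the span with a 141 mm gap after the −x post and between neighbouring pickets, with 143 mm left before the +x post.


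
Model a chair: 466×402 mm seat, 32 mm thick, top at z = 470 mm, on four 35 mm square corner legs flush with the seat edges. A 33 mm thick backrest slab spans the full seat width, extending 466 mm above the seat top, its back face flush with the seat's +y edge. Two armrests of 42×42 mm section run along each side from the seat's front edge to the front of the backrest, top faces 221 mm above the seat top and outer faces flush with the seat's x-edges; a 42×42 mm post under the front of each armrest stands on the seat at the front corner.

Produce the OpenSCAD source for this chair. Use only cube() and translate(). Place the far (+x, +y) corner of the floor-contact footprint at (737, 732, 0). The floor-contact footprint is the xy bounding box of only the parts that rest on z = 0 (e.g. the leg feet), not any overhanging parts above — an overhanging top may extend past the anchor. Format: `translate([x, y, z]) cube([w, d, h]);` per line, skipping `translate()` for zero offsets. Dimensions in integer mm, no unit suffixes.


translate([271, 330, 438]) cube([466, 402, 32]);
translate([271, 330, 0]) cube([35, 35, 438]);
translate([702, 330, 0]) cube([35, 35, 438]);
translate([271, 697, 0]) cube([35, 35, 438]);
translate([702, 697, 0]) cube([35, 35, 438]);
translate([271, 699, 470]) cube([466, 33, 466]);
translate([271, 330, 649]) cube([42, 369, 42]);
translate([695, 330, 649]) cube([42, 369, 42]);
translate([271, 330, 470]) cube([42, 42, 179]);
translate([695, 330, 470]) cube([42, 42, 179]);


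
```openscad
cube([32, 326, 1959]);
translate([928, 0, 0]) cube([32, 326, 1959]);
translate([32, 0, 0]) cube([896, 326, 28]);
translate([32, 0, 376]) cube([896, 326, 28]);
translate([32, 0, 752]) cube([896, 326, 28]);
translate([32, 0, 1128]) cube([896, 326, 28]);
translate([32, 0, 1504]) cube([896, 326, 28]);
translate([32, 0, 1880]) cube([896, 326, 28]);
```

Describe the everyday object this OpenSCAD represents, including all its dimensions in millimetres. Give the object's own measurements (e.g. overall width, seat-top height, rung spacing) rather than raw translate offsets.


An open bookshelf. Two side panels, each 32 mm thick, 326 mm deep and 1959 mm tall, stand 960 mm apart (outside-to-outside). Between them sit 6 shelves, each 28 mm thick and 326 mm deep, spanning the full gap between the sides. The bottom shelf rests on the floor (its underside at z = 0) and the clear gap between one shelf's top and the next shelf's underside is 348 mm.


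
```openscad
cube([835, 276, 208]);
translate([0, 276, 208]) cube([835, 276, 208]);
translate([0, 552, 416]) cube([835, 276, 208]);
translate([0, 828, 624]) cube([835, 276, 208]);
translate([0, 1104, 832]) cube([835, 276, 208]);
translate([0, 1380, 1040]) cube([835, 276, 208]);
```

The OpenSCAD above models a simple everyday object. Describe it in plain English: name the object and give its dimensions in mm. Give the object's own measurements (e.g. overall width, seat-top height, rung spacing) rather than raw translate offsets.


A straight staircase of 6 solid steps. Each step is 835 mm wide (x), 276 mm deep (y, the going) and 208 mm tall (the rise). The first step rests on the floor; each subsequent step sits one going further in +y and one rise higher in +z, directly behind and above the previous step with no overlap.


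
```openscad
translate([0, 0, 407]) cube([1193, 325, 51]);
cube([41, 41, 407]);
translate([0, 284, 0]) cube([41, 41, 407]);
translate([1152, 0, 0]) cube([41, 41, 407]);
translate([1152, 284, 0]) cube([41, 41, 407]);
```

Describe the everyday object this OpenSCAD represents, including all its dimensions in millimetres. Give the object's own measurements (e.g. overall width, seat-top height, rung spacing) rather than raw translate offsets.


A bench: a 1193×325 mm seat slab, 51 mm thick, top at z = 458 mm, on four 41×41 mm square legs flush with the seat corners and standing on z = 0.


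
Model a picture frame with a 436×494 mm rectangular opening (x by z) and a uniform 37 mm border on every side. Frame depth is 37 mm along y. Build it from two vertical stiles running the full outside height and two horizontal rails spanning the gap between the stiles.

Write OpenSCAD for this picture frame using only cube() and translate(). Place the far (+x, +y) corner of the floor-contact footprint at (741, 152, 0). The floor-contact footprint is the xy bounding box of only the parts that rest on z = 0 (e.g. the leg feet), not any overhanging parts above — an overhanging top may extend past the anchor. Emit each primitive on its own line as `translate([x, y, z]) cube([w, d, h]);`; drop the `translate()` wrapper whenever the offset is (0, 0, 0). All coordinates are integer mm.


translate([231, 115, 0]) cube([37, 37, 568]);
translate([704, 115, 0]) cube([37, 37, 568]);
translate([268, 115, 0]) cube([436, 37, 37]);
translate([268, 115, 531]) cube([436, 37, 37]);


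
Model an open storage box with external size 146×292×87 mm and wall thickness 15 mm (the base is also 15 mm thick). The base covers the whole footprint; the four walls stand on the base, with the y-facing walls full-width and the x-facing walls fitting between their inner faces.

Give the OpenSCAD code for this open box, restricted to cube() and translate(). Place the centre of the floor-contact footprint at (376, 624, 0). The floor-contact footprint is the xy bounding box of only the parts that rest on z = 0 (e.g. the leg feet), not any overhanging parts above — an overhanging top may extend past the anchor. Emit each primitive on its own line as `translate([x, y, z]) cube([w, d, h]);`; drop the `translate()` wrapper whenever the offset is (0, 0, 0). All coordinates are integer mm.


translate([303, 478, 0]) cube([146, 292, 15]);
translate([303, 478, 15]) cube([146, 15, 72]);
translate([303, 755, 15]) cube([146, 15, 72]);
translate([303, 493, 15]) cube([15, 262, 72]);
translate([434, 493, 15]) cube([15, 262, 72]);


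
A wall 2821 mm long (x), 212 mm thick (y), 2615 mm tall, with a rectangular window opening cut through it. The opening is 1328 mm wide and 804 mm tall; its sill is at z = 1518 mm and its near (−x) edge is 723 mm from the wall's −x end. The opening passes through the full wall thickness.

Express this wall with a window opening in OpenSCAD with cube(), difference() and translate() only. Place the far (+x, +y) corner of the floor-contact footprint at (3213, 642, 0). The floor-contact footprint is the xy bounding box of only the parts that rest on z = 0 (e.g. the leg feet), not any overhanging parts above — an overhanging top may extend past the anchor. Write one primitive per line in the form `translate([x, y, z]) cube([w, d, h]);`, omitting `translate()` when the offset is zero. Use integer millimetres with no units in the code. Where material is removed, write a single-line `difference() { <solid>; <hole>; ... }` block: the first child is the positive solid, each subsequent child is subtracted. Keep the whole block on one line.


difference() { translate([392, 430, 0]) cube([2821, 212, 2615]); translate([1115, 430, 1518]) cube([1328, 212, 804]); }


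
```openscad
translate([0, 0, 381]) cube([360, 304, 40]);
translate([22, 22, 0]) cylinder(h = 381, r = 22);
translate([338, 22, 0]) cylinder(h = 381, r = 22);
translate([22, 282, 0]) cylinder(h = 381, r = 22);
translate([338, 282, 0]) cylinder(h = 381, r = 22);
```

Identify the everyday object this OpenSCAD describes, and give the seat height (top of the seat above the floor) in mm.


A stool. The seat height is 421 mm.

A 360×304×40 slab at z = 381 on four corner cylinders — a stool. The seat top is 381 + 40 = 421 mm.


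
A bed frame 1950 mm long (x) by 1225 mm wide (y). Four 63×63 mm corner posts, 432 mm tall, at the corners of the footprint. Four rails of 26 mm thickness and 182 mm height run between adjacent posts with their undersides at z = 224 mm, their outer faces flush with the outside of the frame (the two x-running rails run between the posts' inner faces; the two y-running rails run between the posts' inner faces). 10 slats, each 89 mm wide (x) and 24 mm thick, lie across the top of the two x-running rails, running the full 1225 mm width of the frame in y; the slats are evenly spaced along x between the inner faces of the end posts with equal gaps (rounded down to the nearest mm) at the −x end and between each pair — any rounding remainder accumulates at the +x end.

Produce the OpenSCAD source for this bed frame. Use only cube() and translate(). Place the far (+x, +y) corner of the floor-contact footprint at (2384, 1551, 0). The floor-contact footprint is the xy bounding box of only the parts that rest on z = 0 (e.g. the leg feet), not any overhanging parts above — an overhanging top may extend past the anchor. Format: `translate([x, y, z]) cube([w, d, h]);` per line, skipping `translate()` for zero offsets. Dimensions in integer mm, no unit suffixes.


// slat z = rail_z + rail_h = 224 + 182 = 406
// slat gap = ⌊(1824 − 10·89) / 11⌋ = 84
translate([434, 326, 0]) cube([63, 63, 432]);
translate([434, 1488, 0]) cube([63, 63, 432]);
translate([2321, 326, 0]) cube([63, 63, 432]);
translate([2321, 1488, 0]) cube([63, 63, 432]);
translate([497, 326, 224]) cube([1824, 26, 182]);
translate([497, 1525, 224]) cube([1824, 26, 182]);
translate([434, 389, 224]) cube([26, 1099, 182]);
translate([2358, 389, 224]) cube([26, 1099, 182]);
translate([581, 326, 406]) cube([89, 1225, 24]);
translate([754, 326, 406]) cube([89, 1225, 24]);
translate([927, 326, 406]) cube([89, 1225, 24]);
translate([1100, 326, 406]) cube([89, 1225, 24]);
translate([1273, 326, 406]) cube([89, 1225, 24]);
translate([1446, 326, 406]) cube([89, 1225, 24]);
translate([1619, 326, 406]) cube([89, 1225, 24]);
translate([1792, 326, 406]) cube([89, 1225, 24]);
translate([1965, 326, 406]) cube([89, 1225, 24]);
translate([2138, 326, 406]) cube([89, 1225, 24]);


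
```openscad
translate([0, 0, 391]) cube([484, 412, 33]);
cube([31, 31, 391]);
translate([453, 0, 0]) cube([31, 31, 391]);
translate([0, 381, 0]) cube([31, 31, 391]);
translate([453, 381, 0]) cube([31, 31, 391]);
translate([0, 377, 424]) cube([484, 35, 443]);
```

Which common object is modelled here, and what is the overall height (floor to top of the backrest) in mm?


A chair. The overall height is 867 mm.

A slab on four corner posts with a tall panel at the back — a chair. The seat slab sits at z = 391 with thickness 33, and the 443 mm backrest starts at the seat top, so the overall height is 391 + 33 + 443 = 867 mm.


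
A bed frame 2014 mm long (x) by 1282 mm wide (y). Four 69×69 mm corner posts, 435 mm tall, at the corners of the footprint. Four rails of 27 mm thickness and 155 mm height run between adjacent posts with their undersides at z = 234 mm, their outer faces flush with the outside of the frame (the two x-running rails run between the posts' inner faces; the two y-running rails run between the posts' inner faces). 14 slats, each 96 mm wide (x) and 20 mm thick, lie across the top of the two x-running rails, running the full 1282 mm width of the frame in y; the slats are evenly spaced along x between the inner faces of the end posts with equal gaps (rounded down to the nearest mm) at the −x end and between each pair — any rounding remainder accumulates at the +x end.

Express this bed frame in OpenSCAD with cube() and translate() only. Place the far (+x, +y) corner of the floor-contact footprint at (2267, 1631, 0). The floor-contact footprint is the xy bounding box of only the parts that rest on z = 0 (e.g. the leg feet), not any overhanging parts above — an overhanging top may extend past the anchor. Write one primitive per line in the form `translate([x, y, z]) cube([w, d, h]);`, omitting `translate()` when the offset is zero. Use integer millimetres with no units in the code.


translate([253, 349, 0]) cube([69, 69, 435]);
translate([253, 1562, 0]) cube([69, 69, 435]);
translate([2198, 349, 0]) cube([69, 69, 435]);
translate([2198, 1562, 0]) cube([69, 69, 435]);
translate([322, 349, 234]) cube([1876, 27, 155]);
translate([322, 1604, 234]) cube([1876, 27, 155]);
translate([253, 418, 234]) cube([27, 1144, 155]);
translate([2240, 418, 234]) cube([27, 1144, 155]);
translate([357, 349, 389]) cube([96, 1282, 20]);
translate([488, 349, 389]) cube([96, 1282, 20]);
translate([619, 349, 389]) cube([96, 1282, 20]);
translate([750, 349, 389]) cube([96, 1282, 20]);
translate([881, 349, 389]) cube([96, 1282, 20]);
translate([1012, 349, 389]) cube([96, 1282, 20]);
translate([1143, 349, 389]) cube([96, 1282, 20]);
translate([1274, 349, 389]) cube([96, 1282, 20]);
translate([1405, 349, 389]) cube([96, 1282, 20]);
translate([1536, 349, 389]) cube([96, 1282, 20]);
translate([1667, 349, 389]) cube([96, 1282, 20]);
translate([1798, 349, 389]) cube([96, 1282, 20]);
translate([1929, 349, 389]) cube([96, 1282, 20]);
translate([2060, 349, 389]) cube([96, 1282, 20]);


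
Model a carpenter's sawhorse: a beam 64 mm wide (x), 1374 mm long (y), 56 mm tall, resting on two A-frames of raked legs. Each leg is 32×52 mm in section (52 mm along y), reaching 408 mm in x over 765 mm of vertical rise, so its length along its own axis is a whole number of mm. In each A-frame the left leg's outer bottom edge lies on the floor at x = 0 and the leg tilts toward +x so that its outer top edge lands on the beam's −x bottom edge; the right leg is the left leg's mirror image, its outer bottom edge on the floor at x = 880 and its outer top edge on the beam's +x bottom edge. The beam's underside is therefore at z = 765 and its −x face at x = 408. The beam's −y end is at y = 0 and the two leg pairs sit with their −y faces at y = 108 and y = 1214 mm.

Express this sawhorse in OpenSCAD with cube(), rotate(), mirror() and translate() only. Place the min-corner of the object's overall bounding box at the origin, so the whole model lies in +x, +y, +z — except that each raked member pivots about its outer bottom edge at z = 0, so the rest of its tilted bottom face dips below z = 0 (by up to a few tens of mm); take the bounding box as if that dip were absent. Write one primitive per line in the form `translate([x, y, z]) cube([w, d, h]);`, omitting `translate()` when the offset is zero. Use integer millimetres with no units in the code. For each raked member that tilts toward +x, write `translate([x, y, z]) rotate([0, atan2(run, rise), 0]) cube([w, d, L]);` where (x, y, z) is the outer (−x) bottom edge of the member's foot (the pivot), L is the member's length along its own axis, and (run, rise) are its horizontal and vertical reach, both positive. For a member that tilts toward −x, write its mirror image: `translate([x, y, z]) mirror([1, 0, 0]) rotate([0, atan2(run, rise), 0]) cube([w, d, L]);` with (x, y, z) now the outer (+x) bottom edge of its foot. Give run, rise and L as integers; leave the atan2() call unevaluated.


// leg length = √(408² + 765²) = 867
// right-leg outer foot x = 2·408 + 64 = 880
// beam min-corner = (408, 0, 765)
translate([408, 0, 765]) cube([64, 1374, 56]);
translate([0, 108, 0]) rotate([0, atan2(408, 765), 0]) cube([32, 52, 867]);
translate([880, 108, 0]) mirror([1, 0, 0]) rotate([0, atan2(408, 765), 0]) cube([32, 52, 867]);
translate([0, 1214, 0]) rotate([0, atan2(408, 765), 0]) cube([32, 52, 867]);
translate([880, 1214, 0]) mirror([1, 0, 0]) rotate([0, atan2(408, 765), 0]) cube([32, 52, 867]);


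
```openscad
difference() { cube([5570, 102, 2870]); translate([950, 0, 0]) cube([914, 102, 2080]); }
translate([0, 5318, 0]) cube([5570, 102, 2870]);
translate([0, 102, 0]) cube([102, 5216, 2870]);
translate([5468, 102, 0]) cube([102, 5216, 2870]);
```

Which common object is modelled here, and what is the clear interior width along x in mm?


A single room. The interior width is 5366 mm.

Four walls enclosing a rectangle with a door in the front wall — a room. Outside width 5570 minus two 102 mm walls gives 5366 mm.


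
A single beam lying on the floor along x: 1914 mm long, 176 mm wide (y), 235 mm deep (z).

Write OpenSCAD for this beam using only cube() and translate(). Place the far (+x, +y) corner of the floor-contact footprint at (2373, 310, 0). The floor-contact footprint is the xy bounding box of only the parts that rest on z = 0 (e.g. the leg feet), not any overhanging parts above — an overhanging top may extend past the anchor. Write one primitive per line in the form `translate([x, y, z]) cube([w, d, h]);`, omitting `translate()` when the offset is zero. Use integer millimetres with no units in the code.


translate([459, 134, 0]) cube([1914, 176, 235]);


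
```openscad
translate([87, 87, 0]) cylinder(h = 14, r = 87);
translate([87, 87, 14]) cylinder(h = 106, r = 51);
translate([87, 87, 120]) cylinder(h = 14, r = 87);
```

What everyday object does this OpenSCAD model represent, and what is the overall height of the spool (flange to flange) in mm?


A spool. The overall height is 134 mm.

Three coaxial cylinders, large–small–large — a spool. Two 14 mm flanges and a 106 mm core give 14 + 106 + 14 = 134 mm.


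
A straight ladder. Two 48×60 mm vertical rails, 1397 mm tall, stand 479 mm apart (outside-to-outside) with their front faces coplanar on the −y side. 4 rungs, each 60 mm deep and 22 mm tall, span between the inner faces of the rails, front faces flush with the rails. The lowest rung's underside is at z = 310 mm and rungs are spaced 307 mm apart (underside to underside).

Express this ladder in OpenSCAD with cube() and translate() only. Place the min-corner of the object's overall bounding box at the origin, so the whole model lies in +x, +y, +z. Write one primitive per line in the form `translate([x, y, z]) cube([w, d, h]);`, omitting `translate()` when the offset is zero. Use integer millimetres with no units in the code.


cube([48, 60, 1397]);
translate([431, 0, 0]) cube([48, 60, 1397]);
translate([48, 0, 310]) cube([383, 60, 22]);
translate([48, 0, 617]) cube([383, 60, 22]);
translate([48, 0, 924]) cube([383, 60, 22]);
translate([48, 0, 1231]) cube([383, 60, 22]);


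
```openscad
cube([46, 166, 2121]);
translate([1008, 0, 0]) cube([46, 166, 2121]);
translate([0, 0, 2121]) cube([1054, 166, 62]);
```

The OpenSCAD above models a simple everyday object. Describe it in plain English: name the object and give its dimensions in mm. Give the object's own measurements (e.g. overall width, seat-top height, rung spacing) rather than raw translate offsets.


A door frame. The clear opening is 962 mm wide and 2121 mm high. Two 46 mm wide jambs, 166 mm deep, stand either side of the opening from the floor to the top of the opening. A 62 mm thick head sits across the top of both jambs, spanning the full outside width of the frame.


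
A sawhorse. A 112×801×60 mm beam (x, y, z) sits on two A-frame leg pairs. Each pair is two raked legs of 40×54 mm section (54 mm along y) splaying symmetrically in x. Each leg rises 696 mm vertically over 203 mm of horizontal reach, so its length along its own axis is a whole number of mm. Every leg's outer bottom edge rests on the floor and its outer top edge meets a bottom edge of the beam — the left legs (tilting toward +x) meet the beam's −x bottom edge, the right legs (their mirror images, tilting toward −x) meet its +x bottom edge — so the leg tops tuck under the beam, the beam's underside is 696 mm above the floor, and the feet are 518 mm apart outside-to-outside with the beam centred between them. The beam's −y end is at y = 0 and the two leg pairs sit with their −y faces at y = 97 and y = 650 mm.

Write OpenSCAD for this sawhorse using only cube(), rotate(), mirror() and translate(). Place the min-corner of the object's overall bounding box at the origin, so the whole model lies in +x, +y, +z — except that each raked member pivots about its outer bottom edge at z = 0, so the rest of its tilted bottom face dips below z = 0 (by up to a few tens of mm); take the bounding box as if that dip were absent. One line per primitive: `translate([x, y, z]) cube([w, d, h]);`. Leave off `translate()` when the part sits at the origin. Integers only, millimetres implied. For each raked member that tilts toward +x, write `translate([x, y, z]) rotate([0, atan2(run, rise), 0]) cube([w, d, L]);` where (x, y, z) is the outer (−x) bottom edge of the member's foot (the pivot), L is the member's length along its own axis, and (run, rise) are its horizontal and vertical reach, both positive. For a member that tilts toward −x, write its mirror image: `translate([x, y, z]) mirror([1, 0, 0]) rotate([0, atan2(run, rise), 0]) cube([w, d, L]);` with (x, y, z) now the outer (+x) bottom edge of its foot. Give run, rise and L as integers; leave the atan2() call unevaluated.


// leg length = √(203² + 696²) = 725
// right-leg outer foot x = 2·203 + 112 = 518
// beam min-corner = (203, 0, 696)
translate([203, 0, 696]) cube([112, 801, 60]);
translate([0, 97, 0]) rotate([0, atan2(203, 696), 0]) cube([40, 54, 725]);
translate([518, 97, 0]) mirror([1, 0, 0]) rotate([0, atan2(203, 696), 0]) cube([40, 54, 725]);
translate([0, 650, 0]) rotate([0, atan2(203, 696), 0]) cube([40, 54, 725]);
translate([518, 650, 0]) mirror([1, 0, 0]) rotate([0, atan2(203, 696), 0]) cube([40, 54, 725]);


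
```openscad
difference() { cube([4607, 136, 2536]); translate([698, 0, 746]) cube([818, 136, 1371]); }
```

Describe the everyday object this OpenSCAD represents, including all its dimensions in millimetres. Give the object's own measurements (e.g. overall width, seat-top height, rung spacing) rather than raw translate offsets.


A wall 4607 mm long (x), 136 mm thick (y), 2536 mm tall, with a rectangular window opening cut through it. The opening is 818 mm wide and 1371 mm tall; its sill is at z = 746 mm and its near (−x) edge is 698 mm from the wall's −x end. The opening passes through the full wall thickness.


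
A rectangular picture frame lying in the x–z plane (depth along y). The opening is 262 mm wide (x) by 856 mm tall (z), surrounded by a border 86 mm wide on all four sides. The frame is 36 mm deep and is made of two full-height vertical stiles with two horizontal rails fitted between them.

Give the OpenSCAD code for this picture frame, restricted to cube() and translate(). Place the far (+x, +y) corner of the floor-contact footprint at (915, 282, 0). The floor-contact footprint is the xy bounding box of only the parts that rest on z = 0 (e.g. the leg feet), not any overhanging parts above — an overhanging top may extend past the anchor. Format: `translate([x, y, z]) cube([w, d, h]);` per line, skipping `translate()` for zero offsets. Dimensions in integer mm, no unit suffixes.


translate([481, 246, 0]) cube([86, 36, 1028]);
translate([829, 246, 0]) cube([86, 36, 1028]);
translate([567, 246, 0]) cube([262, 36, 86]);
translate([567, 246, 942]) cube([262, 36, 86]);


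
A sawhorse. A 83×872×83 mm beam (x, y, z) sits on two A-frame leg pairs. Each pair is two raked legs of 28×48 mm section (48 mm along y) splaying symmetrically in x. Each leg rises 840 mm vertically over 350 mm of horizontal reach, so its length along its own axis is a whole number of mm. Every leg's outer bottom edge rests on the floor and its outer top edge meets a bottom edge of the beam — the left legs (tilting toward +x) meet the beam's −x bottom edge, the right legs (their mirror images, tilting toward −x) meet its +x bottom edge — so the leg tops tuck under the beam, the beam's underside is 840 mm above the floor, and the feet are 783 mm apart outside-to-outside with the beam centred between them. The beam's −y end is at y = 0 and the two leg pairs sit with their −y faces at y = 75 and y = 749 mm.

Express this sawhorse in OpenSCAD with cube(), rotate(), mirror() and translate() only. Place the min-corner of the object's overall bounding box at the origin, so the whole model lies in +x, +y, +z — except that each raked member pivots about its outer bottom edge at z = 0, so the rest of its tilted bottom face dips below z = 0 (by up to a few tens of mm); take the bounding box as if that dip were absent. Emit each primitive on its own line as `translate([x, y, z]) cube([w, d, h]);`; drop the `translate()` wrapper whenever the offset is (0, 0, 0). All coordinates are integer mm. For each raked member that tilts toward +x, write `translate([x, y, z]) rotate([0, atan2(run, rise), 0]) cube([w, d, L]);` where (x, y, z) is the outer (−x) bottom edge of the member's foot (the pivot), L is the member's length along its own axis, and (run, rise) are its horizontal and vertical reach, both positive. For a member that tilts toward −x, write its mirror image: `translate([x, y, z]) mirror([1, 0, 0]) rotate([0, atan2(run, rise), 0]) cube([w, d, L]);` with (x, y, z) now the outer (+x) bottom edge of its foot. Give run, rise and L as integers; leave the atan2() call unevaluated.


translate([350, 0, 840]) cube([83, 872, 83]);
translate([0, 75, 0]) rotate([0, atan2(350, 840), 0]) cube([28, 48, 910]);
translate([783, 75, 0]) mirror([1, 0, 0]) rotate([0, atan2(350, 840), 0]) cube([28, 48, 910]);
translate([0, 749, 0]) rotate([0, atan2(350, 840), 0]) cube([28, 48, 910]);
translate([783, 749, 0]) mirror([1, 0, 0]) rotate([0, atan2(350, 840), 0]) cube([28, 48, 910]);


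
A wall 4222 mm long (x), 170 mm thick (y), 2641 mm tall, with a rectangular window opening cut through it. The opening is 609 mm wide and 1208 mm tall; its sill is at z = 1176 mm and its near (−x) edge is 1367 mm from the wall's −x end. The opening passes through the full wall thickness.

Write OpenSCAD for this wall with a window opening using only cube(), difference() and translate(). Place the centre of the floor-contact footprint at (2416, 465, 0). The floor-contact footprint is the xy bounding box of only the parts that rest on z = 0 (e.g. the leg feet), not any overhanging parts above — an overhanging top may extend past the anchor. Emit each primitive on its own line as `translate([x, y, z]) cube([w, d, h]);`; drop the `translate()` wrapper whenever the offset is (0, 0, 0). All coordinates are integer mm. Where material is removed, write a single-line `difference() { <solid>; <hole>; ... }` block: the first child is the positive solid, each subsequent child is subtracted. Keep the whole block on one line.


difference() { translate([305, 380, 0]) cube([4222, 170, 2641]); translate([1672, 380, 1176]) cube([609, 170, 1208]); }
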